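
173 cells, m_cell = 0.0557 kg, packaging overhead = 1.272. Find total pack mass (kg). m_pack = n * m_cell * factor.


Cell mass sum = 173 * 0.0557 = 9.6361 kg
With overhead 1.272: m_pack = 9.6361 * 1.272 = 12.26 kg

12.26 kg


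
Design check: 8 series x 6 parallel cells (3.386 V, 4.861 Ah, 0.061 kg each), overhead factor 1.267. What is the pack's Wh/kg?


Step 1: V_pack = 8 * 3.386 = 27.088 V
Step 2: C_pack = 6 * 4.861 = 29.166 Ah
Step 3: E_pack = V_pack * C_pack = 27.088 * 29.166 = 790.05 Wh
Step 4: m_pack = 8 * 6 * 0.061 * 1.267 = 3.7098 kg
Step 5: ED = E_pack / m_pack = 790.05 / 3.7098 = 213.0 Wh/kg

213.0 Wh/kg


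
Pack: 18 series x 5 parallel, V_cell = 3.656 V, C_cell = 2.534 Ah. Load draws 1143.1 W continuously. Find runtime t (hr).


Step 1: E_pack = Ns * V_cell * Np * C_cell = 18 * 3.656 * 5 * 2.534 = 833.79 Wh
Step 2: t = E_pack / P = 833.79 / 1143.1 = 0.7294 hr

0.7294 hr


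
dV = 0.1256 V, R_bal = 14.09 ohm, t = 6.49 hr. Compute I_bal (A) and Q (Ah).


I_bal = dV / R = 0.1256 / 14.09 = 0.0089141 A
Q = I_bal * t = 0.0089141 * 6.49 = 0.05785 Ah

I=0.0089141 A, Q=0.05785 Ah


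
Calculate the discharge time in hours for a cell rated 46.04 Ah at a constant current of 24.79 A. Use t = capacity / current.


Runtime = 46.04 Ah / 24.79 A = 1.857 hr

1.857 hr


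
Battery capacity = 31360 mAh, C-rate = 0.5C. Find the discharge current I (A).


Convert: capacity = 31360 mAh = 31.36 Ah
At 0.5C: I = 0.5 * 31.36 Ah = 15.68 A

15.68 A


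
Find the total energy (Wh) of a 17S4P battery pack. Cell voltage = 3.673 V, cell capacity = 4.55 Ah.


V_pack = 17 * 3.673 = 62.441 V
C_pack = 4 * 4.55 = 18.2 Ah
E = V_pack * C_pack = 62.441 * 18.2 = 1136 Wh

1136 Wh


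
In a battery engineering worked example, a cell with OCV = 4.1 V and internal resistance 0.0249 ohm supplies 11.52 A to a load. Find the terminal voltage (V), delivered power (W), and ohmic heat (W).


Step 1: V_terminal = OCV - I*R = 4.1 - 11.52 * 0.0249 = 3.8132 V
Step 2: P_out = V_terminal * I = 3.8132 * 11.52 = 43.93 W
Step 3: Q = I^2 * R = 11.52^2 * 0.0249 = 3.304 W

V=3.8132 V, P=43.93 W, Q=3.304 W


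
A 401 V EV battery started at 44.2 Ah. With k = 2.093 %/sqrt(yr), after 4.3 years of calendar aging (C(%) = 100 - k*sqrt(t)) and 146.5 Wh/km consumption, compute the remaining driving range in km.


Step 1: capacity retention = 100 - 2.093 * sqrt(4.3) = 100 - 2.093 * 2.0736 = 95.66%
Step 2: C_now = 44.2 * 95.66/100 = 42.282 Ah
Step 3: E_pack = V * C_now = 401 * 42.282 = 16955 Wh
Step 4: range = E_pack / consumption = 16955 / 146.5 = 115.7 km

115.7 km


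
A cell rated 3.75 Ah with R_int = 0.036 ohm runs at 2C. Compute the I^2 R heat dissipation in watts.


Step 1: I = C_rate * capacity = 2 * 3.75 = 7.5 A
Step 2: Q = I^2 * R = 7.5^2 * 0.036 = 56.25 * 0.036 = 2.025 W

2.025 W


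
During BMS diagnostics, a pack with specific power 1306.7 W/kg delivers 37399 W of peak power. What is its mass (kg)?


m = P / SP = 37399 / 1306.7 = 28.62 kg

28.62 kg


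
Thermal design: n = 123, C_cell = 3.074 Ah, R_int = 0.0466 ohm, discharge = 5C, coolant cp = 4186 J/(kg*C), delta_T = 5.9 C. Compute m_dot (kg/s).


Step 1: I = 5 * 3.074 = 15.37 A
Step 2: Q_cell = I^2 * R = 15.37^2 * 0.0466 = 11.009 W
Step 3: Q_total = 123 * 11.009 = 1354.1 W
Step 4: m_dot = Q_total / (cp * dT) = 1354.1 / (4186 * 5.9) = 0.05483 kg/s

0.05483 kg/s


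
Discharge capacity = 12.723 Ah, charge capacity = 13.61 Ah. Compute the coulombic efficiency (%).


eta_c = Q_dis / Q_chg * 100 = 12.723 / 13.61 * 100 = 93.48%

93.48%


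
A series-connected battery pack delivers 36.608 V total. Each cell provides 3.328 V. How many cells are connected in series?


Rearranging: n = V_pack / V_cell = 36.608 / 3.328 = 11 cells

11


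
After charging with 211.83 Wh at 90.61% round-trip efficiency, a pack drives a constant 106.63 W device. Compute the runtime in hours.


Step 1: E_discharge = eta/100 * E_charge = 90.61/100 * 211.83 = 191.94 Wh
Step 2: t = E_discharge / P = 191.94 / 106.63 = 1.800 hr

1.800 hr


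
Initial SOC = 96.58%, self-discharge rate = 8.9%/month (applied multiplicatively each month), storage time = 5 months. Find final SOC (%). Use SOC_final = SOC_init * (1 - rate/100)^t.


Monthly retention factor = 1 - 8.9/100 = 0.911
Over 5 months: factor^5 = 0.62747
SOC_final = 96.58 * 0.62747 = 60.60%

60.60%


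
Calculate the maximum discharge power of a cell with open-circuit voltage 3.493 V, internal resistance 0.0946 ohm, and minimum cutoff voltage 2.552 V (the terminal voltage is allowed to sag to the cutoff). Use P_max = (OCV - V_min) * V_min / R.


P_max = (OCV - V_min) * V_min / R = (3.493 - 2.552) * 2.552 / 0.0946 = 0.941 * 2.552 / 0.0946 = 25.39 W

25.39 W


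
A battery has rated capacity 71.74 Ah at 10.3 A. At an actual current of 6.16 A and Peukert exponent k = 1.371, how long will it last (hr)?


Step 1: t_rated = C / I_rated = 71.74 / 10.3 = 6.965 hr
Step 2: ratio = 10.3 / 6.16 = 1.6721
Step 3: ratio^k = 1.6721^1.371 = 2.0235
Step 4: t = t_rated * ratio^k = 6.965 * 2.0235 = 14.09 hr

14.09 hr


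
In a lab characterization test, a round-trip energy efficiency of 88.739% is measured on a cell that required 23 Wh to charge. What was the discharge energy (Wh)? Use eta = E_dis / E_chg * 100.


E_dis = eta/100 * E_chg = 88.739/100 * 23 = 20.41 Wh

20.41 Wh


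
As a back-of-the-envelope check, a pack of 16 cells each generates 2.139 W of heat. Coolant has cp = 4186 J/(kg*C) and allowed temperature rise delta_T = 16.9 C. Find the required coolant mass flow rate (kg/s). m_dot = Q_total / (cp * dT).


Q_total = 16 * 2.139 = 34.224 W
m_dot = Q_total / (cp * dT) = 34.224 / (4186 * 16.9) = 4.838e-04 kg/s

4.838e-04 kg/s


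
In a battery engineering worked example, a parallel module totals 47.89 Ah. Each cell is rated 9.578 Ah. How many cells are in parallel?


n = C_total / C_cell = 47.89 / 9.578 = 5

5


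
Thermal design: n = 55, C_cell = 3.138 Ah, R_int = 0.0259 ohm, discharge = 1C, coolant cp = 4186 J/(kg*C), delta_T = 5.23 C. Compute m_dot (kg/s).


Step 1: I = 1 * 3.138 = 3.138 A
Step 2: Q_cell = I^2 * R = 3.138^2 * 0.0259 = 0.25504 W
Step 3: Q_total = 55 * 0.25504 = 14.027 W
Step 4: m_dot = Q_total / (cp * dT) = 14.027 / (4186 * 5.23) = 6.407e-04 kg/s

6.407e-04 kg/s


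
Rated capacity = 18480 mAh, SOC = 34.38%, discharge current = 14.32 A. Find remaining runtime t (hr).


Convert: C_total = 18480 mAh = 18.48 Ah
Step 1: remaining = SOC/100 * C_total = 34.38/100 * 18.48 = 6.3534 Ah
Step 2: t = remaining / I = 6.3534 / 14.32 = 0.4437 hr

0.4437 hr


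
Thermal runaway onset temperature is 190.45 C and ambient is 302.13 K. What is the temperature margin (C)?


Convert: T_ambient = 302.13 K = 28.98 C
margin = 190.45 - 28.98 = 161.47 C

161.47 C


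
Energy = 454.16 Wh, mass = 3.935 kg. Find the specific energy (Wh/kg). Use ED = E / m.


ED = E / m = 454.16 / 3.935 = 115.4 Wh/kg

115.4 Wh/kg


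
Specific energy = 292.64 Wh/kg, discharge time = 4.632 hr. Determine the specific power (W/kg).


P_specific = E / t = 292.64 / 4.632 = 63.18 W/kg

63.18 W/kg


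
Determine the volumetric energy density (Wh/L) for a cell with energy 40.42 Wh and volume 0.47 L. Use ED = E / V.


Volumetric ED = 40.42 Wh / 0.47 L = 86.00 Wh/L

86.00 Wh/L


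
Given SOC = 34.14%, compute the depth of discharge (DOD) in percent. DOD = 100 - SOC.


Complement of SOC: DOD = 100% - 34.14% = 65.86%

65.86%


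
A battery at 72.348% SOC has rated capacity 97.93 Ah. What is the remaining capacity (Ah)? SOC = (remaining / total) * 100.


remaining = SOC / 100 * total = 72.348 / 100 * 97.93 = 70.85 Ah

70.85 Ah


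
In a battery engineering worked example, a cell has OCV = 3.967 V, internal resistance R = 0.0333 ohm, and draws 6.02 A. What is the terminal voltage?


IR drop = 6.02 * 0.0333 = 0.20047 V
V = 3.967 - 0.20047 = 3.767 V

3.767 V


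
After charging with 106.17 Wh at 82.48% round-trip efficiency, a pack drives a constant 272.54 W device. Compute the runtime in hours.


Step 1: E_discharge = eta/100 * E_charge = 82.48/100 * 106.17 = 87.569 Wh
Step 2: t = E_discharge / P = 87.569 / 272.54 = 0.3213 hr

0.3213 hr


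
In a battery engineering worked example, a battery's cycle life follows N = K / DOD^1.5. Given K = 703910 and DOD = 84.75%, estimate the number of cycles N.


DOD^1.5 = 780.21
N = K / DOD^1.5 = 703910 / 780.21 = 902.2

902.2 cycles


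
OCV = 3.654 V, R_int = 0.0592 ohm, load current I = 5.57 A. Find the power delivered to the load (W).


Step 1: V_terminal = OCV - I*R = 3.654 - 5.57 * 0.0592 = 3.3243 V
Step 2: P_out = V_terminal * I = 3.3243 * 5.57 = 18.52 W

18.52 W


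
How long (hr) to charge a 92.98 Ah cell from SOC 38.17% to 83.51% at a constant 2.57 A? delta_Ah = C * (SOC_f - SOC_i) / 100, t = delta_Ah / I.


Step 1: dSOC = 83.51% - 38.17% = 45.34%
Step 2: delta_Ah = 92.98 * 45.34 / 100 = 42.157 Ah
Step 3: t = 42.157 / 2.57 = 16.40 hr

16.40 hr


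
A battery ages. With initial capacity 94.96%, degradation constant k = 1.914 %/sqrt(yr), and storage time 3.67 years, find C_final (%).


Step 1: sqrt(3.67 yr) = 1.9157
Step 2: drop = 1.914 * 1.9157 = 3.6666
Step 3: C_final = 94.96 - 3.6666 = 91.29%

91.29%


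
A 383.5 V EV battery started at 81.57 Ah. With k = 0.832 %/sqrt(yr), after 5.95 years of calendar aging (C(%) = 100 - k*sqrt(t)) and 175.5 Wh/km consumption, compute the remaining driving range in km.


Step 1: capacity retention = 100 - 0.832 * sqrt(5.95) = 100 - 0.832 * 2.4393 = 97.971%
Step 2: C_now = 81.57 * 97.971/100 = 79.915 Ah
Step 3: E_pack = V * C_now = 383.5 * 79.915 = 30647 Wh
Step 4: range = E_pack / consumption = 30647 / 175.5 = 174.6 km

174.6 km


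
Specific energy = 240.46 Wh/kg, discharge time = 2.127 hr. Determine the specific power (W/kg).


P_specific = E / t = 240.46 / 2.127 = 113.1 W/kg

113.1 W/kg


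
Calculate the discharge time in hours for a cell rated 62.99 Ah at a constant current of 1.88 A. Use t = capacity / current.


t = capacity / current = 62.99 / 1.88 = 33.51 hr

33.51 hr


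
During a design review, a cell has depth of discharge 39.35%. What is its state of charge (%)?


SOC = 100 - DOD = 100 - 39.35 = 60.65%

60.65%


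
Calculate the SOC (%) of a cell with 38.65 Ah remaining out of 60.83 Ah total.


SOC% = 38.65 / 60.83 * 100 = 63.54%

63.54%


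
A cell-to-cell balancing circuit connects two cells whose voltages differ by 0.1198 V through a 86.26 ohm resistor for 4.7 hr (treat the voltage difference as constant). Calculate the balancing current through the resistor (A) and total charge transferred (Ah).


I_bal = dV / R = 0.1198 / 86.26 = 0.0013888 A
Q = I_bal * t = 0.0013888 * 4.7 = 0.006527 Ah

I=0.0013888 A, Q=0.006527 Ah


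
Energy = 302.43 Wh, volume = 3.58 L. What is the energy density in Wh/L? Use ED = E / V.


ED = E / V = 302.43 / 3.58 = 84.48 Wh/L

84.48 Wh/L


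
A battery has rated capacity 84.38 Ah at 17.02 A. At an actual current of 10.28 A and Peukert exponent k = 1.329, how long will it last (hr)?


t_rated = C / I_rated = 84.38 / 17.02 = 4.9577 hr
(I_rated/I)^k = (1.6556)^1.329 = 1.9543
t = t_rated * (I_rated/I)^k = 4.9577 * 1.9543 = 9.689 hr

9.689 hr


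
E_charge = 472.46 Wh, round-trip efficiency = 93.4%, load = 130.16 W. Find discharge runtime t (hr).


Step 1: E_discharge = eta/100 * E_charge = 93.4/100 * 472.46 = 441.28 Wh
Step 2: t = E_discharge / P = 441.28 / 130.16 = 3.390 hr

3.390 hr


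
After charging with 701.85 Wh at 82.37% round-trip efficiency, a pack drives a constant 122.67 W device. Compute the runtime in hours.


Step 1: E_discharge = eta/100 * E_charge = 82.37/100 * 701.85 = 578.11 Wh
Step 2: t = E_discharge / P = 578.11 / 122.67 = 4.713 hr

4.713 hr


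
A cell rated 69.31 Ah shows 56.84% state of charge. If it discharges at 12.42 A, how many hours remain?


Step 1: remaining = SOC/100 * C_total = 56.84/100 * 69.31 = 39.396 Ah
Step 2: t = remaining / I = 39.396 / 12.42 = 3.172 hr

3.172 hr


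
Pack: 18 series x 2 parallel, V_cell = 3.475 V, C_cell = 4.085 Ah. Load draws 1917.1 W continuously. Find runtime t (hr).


Step 1: E_pack = Ns * V_cell * Np * C_cell = 18 * 3.475 * 2 * 4.085 = 511.03 Wh
Step 2: t = E_pack / P = 511.03 / 1917.1 = 0.2666 hr

0.2666 hr


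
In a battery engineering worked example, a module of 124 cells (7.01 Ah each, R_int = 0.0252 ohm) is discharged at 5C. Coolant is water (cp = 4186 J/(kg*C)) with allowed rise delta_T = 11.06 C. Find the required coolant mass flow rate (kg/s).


Step 1: I = 5 * 7.01 = 35.05 A
Step 2: Q_cell = I^2 * R = 35.05^2 * 0.0252 = 30.958 W
Step 3: Q_total = 124 * 30.958 = 3838.8 W
Step 4: m_dot = Q_total / (cp * dT) = 3838.8 / (4186 * 11.06) = 0.08292 kg/s

0.08292 kg/s


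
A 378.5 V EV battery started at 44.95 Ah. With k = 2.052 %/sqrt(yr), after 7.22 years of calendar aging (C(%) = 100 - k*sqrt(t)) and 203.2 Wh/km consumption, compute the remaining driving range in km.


Step 1: capacity retention = 100 - 2.052 * sqrt(7.22) = 100 - 2.052 * 2.687 = 94.486%
Step 2: C_now = 44.95 * 94.486/100 = 42.471 Ah
Step 3: E_pack = V * C_now = 378.5 * 42.471 = 16075 Wh
Step 4: range = E_pack / consumption = 16075 / 203.2 = 79.11 km

79.11 km


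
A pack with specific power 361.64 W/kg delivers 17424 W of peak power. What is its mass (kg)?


m = P / SP = 17424 / 361.64 = 48.18 kg

48.18 kg


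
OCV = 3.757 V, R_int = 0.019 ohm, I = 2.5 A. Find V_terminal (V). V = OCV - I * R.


IR drop = 2.5 * 0.019 = 0.0475 V
V = 3.757 - 0.0475 = 3.710 V

3.710 V


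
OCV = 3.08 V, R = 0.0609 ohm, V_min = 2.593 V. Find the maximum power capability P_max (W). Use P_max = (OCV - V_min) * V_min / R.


P_max = (OCV - V_min) * V_min / R = (3.08 - 2.593) * 2.593 / 0.0609 = 0.487 * 2.593 / 0.0609 = 20.74 W

20.74 W


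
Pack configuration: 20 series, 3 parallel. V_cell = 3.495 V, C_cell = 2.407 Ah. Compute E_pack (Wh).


V_pack = 20 * 3.495 = 69.9 V
C_pack = 3 * 2.407 = 7.221 Ah
E = V_pack * C_pack = 69.9 * 7.221 = 504.7 Wh

504.7 Wh


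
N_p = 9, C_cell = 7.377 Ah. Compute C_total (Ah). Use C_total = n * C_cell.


C_total = 9 * 7.377 = 66.393 Ah

66.393 Ah


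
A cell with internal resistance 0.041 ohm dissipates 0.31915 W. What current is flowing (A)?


I = sqrt(Q / R) = sqrt(0.31915 / 0.041) = sqrt(7.7841) = 2.790 A

2.790 A


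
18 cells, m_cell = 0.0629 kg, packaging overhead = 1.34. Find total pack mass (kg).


m_pack = n * m_cell * overhead = 18 * 0.0629 * 1.34 = 1.517 kg

1.517 kg


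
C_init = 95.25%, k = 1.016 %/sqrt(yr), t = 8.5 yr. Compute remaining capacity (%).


sqrt(t) = sqrt(8.5) = 2.9155
C_final = 95.25 - 1.016 * 2.9155 = 92.29%

92.29%


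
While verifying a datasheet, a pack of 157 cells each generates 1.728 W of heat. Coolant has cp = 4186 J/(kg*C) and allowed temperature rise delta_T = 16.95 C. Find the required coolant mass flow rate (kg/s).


Q_total = 157 * 1.728 = 271.3 W
m_dot = Q_total / (cp * dT) = 271.3 / (4186 * 16.95) = 0.003824 kg/s

0.003824 kg/s


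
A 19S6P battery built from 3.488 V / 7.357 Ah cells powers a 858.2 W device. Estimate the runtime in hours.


Step 1: E_pack = Ns * V_cell * Np * C_cell = 19 * 3.488 * 6 * 7.357 = 2925.4 Wh
Step 2: t = E_pack / P = 2925.4 / 858.2 = 3.409 hr

3.409 hr


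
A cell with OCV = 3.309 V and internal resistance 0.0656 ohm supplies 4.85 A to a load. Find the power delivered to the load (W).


Step 1: V_terminal = OCV - I*R = 3.309 - 4.85 * 0.0656 = 2.9908 V
Step 2: P_out = V_terminal * I = 2.9908 * 4.85 = 14.51 W

14.51 W


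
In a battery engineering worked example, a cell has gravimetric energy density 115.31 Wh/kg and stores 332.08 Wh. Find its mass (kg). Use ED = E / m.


m = E / ED = 332.08 / 115.31 = 2.880 kg

2.880 kg


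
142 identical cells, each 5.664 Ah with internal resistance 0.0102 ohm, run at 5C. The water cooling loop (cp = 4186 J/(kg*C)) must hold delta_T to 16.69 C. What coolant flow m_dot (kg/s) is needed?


Step 1: I = 5 * 5.664 = 28.32 A
Step 2: Q_cell = I^2 * R = 28.32^2 * 0.0102 = 8.1806 W
Step 3: Q_total = 142 * 8.1806 = 1161.6 W
Step 4: m_dot = Q_total / (cp * dT) = 1161.6 / (4186 * 16.69) = 0.01663 kg/s

0.01663 kg/s


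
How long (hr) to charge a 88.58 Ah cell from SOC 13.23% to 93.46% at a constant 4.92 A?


delta_Ah = 88.58 * (93.46 - 13.23) / 100 = 71.068 Ah
t = delta_Ah / I = 71.068 / 4.92 = 14.44 hr

14.44 hr


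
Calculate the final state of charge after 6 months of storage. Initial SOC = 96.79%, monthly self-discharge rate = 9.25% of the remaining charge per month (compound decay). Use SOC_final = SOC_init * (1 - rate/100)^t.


Monthly retention factor = 1 - 9.25/100 = 0.9075
Over 6 months: factor^6 = 0.55857
SOC_final = 96.79 * 0.55857 = 54.06%

54.06%


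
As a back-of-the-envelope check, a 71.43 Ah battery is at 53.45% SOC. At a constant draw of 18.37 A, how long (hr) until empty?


Step 1: remaining = SOC/100 * C_total = 53.45/100 * 71.43 = 38.179 Ah
Step 2: t = remaining / I = 38.179 / 18.37 = 2.078 hr

2.078 hr


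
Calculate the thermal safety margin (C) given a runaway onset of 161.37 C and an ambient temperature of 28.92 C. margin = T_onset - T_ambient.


margin = T_onset - T_ambient = 161.37 - 28.92 = 132.45 C

132.45 C


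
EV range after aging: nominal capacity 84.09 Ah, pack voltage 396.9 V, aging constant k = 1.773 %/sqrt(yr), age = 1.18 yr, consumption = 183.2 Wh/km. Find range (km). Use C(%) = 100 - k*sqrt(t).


Step 1: capacity retention = 100 - 1.773 * sqrt(1.18) = 100 - 1.773 * 1.0863 = 98.074%
Step 2: C_now = 84.09 * 98.074/100 = 82.47 Ah
Step 3: E_pack = V * C_now = 396.9 * 82.47 = 32732 Wh
Step 4: range = E_pack / consumption = 32732 / 183.2 = 178.7 km

178.7 km


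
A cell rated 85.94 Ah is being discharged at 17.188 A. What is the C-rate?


C_rate = I / capacity = 17.188 / 85.94 = 0.2C

0.2C


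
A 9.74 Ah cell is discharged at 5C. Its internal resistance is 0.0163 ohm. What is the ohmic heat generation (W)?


Step 1: I = C_rate * capacity = 5 * 9.74 = 48.7 A
Step 2: Q = I^2 * R = 48.7^2 * 0.0163 = 2371.7 * 0.0163 = 38.66 W

38.66 W


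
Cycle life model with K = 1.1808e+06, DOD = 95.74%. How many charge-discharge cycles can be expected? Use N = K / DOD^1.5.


DOD^1.5 = 936.79
N = K / DOD^1.5 = 1.1808e+06 / 936.79 = 1260

1260 cycles


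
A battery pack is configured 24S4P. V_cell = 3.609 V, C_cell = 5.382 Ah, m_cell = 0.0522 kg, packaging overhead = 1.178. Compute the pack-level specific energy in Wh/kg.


Step 1: V_pack = 24 * 3.609 = 86.616 V
Step 2: C_pack = 4 * 5.382 = 21.528 Ah
Step 3: E_pack = V_pack * C_pack = 86.616 * 21.528 = 1864.7 Wh
Step 4: m_pack = 24 * 4 * 0.0522 * 1.178 = 5.9032 kg
Step 5: ED = E_pack / m_pack = 1864.7 / 5.9032 = 315.9 Wh/kg

315.9 Wh/kg


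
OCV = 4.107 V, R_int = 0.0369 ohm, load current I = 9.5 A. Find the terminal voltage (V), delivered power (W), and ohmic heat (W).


Step 1: V_terminal = OCV - I*R = 4.107 - 9.5 * 0.0369 = 3.7565 V
Step 2: P_out = V_terminal * I = 3.7565 * 9.5 = 35.69 W
Step 3: Q = I^2 * R = 9.5^2 * 0.0369 = 3.330 W

V=3.7565 V, P=35.69 W, Q=3.330 W


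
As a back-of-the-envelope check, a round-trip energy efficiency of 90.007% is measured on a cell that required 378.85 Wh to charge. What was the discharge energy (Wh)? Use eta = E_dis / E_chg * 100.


E_dis = eta/100 * E_chg = 90.007/100 * 378.85 = 341.0 Wh

341.0 Wh


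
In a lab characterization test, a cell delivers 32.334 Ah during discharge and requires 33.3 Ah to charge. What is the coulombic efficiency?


Coulombic efficiency = 32.334/33.3 * 100% = 97.10%

97.10%


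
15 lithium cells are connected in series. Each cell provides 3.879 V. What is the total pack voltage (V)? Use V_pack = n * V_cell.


With 15 cells in series at 3.879 V each, V_pack = 58.185 V

58.185 V


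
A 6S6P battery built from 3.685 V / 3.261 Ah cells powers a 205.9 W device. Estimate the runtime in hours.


Step 1: E_pack = Ns * V_cell * Np * C_cell = 6 * 3.685 * 6 * 3.261 = 432.6 Wh
Step 2: t = E_pack / P = 432.6 / 205.9 = 2.101 hr

2.101 hr


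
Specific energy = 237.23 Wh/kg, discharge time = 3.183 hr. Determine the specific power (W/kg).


Specific power = 237.23 Wh/kg / 3.183 hr = 74.53 W/kg

74.53 W/kg


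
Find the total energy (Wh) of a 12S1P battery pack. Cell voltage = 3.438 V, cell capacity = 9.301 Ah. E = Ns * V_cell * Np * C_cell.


V_pack = 12 * 3.438 = 41.256 V
C_pack = 1 * 9.301 = 9.301 Ah
E = V_pack * C_pack = 41.256 * 9.301 = 383.7 Wh

383.7 Wh


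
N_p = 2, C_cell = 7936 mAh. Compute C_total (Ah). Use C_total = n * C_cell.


Convert: C_cell = 7936 mAh = 7.936 Ah
C_total = 2 * 7.936 = 15.872 Ah

15.872 Ah


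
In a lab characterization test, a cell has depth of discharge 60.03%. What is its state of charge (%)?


SOC = 100 - DOD = 100 - 60.03 = 39.97%

39.97%


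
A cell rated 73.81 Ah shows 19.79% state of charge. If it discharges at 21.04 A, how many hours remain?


Step 1: remaining = SOC/100 * C_total = 19.79/100 * 73.81 = 14.607 Ah
Step 2: t = remaining / I = 14.607 / 21.04 = 0.6942 hr

0.6942 hr


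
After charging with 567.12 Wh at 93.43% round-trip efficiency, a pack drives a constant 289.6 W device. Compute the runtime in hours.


Step 1: E_discharge = eta/100 * E_charge = 93.43/100 * 567.12 = 529.86 Wh
Step 2: t = E_discharge / P = 529.86 / 289.6 = 1.830 hr

1.830 hr


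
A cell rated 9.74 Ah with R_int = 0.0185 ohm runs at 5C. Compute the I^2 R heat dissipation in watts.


Step 1: I = C_rate * capacity = 5 * 9.74 = 48.7 A
Step 2: Q = I^2 * R = 48.7^2 * 0.0185 = 2371.7 * 0.0185 = 43.88 W

43.88 W


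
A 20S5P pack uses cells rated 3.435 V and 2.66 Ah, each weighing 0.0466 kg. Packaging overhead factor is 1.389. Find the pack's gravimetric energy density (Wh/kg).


Step 1: V_pack = 20 * 3.435 = 68.7 V
Step 2: C_pack = 5 * 2.66 = 13.3 Ah
Step 3: E_pack = V_pack * C_pack = 68.7 * 13.3 = 913.71 Wh
Step 4: m_pack = 20 * 5 * 0.0466 * 1.389 = 6.4727 kg
Step 5: ED = E_pack / m_pack = 913.71 / 6.4727 = 141.2 Wh/kg

141.2 Wh/kg


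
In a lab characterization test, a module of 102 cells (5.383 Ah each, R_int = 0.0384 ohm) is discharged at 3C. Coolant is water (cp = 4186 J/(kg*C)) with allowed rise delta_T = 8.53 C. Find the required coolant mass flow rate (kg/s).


Step 1: I = 3 * 5.383 = 16.149 A
Step 2: Q_cell = I^2 * R = 16.149^2 * 0.0384 = 10.014 W
Step 3: Q_total = 102 * 10.014 = 1021.4 W
Step 4: m_dot = Q_total / (cp * dT) = 1021.4 / (4186 * 8.53) = 0.02861 kg/s

0.02861 kg/s


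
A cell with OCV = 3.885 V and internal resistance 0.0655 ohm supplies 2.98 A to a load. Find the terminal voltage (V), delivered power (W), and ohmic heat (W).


Step 1: V_terminal = OCV - I*R = 3.885 - 2.98 * 0.0655 = 3.6898 V
Step 2: P_out = V_terminal * I = 3.6898 * 2.98 = 11.00 W
Step 3: Q = I^2 * R = 2.98^2 * 0.0655 = 0.5817 W

V=3.6898 V, P=11.00 W, Q=0.5817 W


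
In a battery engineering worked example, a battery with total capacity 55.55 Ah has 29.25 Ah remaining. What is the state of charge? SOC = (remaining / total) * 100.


SOC% = 29.25 / 55.55 * 100 = 52.66%

52.66%


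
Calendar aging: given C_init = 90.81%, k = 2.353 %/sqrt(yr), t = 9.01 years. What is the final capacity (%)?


Step 1: sqrt(9.01 yr) = 3.0017
Step 2: drop = 2.353 * 3.0017 = 7.063
Step 3: C_final = 90.81 - 7.063 = 83.75%

83.75%


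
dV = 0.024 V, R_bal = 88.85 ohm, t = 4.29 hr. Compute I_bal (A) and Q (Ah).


First, Ohm's law: I_bal = 0.024 V / 88.85 ohm = 2.7012e-04 A
Then Q = I * t = 2.7012e-04 A * 4.29 hr = 0.001159 Ah

I=2.7012e-04 A, Q=0.001159 Ah


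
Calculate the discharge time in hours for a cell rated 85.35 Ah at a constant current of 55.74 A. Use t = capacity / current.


Runtime = 85.35 Ah / 55.74 A = 1.531 hr

1.531 hr


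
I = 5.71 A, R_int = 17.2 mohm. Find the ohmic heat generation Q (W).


Convert: R = 17.2 mohm = 0.0172 ohm
I^2 = 32.604
Q = 32.604 * 0.0172 = 0.5608 W

0.5608 W


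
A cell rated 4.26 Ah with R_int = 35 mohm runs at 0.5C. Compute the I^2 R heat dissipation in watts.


Convert: R = 35 mohm = 0.035 ohm
Step 1: I = C_rate * capacity = 0.5 * 4.26 = 2.13 A
Step 2: Q = I^2 * R = 2.13^2 * 0.035 = 4.5369 * 0.035 = 0.1588 W

0.1588 W


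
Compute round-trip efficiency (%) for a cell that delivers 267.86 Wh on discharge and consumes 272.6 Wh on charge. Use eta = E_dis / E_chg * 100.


eta_e = E_dis / E_chg * 100 = 267.86 / 272.6 * 100 = 98.26%

98.26%


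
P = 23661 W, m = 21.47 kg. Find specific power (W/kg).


SP = P / m = 23661 / 21.47 = 1102 W/kg

1102 W/kg


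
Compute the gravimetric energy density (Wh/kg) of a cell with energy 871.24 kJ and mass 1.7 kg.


Convert: E = 871.24 kJ = 242.01 Wh
ED = E / m = 242.01 / 1.7 = 142.4 Wh/kg

142.4 Wh/kg


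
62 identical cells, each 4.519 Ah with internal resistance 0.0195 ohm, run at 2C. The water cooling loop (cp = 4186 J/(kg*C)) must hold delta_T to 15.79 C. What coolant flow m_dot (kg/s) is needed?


Step 1: I = 2 * 4.519 = 9.038 A
Step 2: Q_cell = I^2 * R = 9.038^2 * 0.0195 = 1.5929 W
Step 3: Q_total = 62 * 1.5929 = 98.76 W
Step 4: m_dot = Q_total / (cp * dT) = 98.76 / (4186 * 15.79) = 0.001494 kg/s

0.001494 kg/s


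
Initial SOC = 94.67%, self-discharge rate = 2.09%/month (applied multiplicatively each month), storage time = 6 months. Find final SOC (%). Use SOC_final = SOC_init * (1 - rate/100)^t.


Monthly retention factor = 1 - 2.09/100 = 0.9791
Over 6 months: factor^6 = 0.88097
SOC_final = 94.67 * 0.88097 = 83.40%

83.40%


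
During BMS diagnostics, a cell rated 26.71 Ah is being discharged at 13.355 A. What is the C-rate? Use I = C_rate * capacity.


C_rate = I / capacity = 13.355 / 26.71 = 0.5C

0.5C


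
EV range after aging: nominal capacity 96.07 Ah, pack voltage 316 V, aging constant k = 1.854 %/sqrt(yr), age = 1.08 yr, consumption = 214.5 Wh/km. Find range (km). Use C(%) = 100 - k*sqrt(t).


Step 1: capacity retention = 100 - 1.854 * sqrt(1.08) = 100 - 1.854 * 1.0392 = 98.073%
Step 2: C_now = 96.07 * 98.073/100 = 94.219 Ah
Step 3: E_pack = V * C_now = 316 * 94.219 = 29773 Wh
Step 4: range = E_pack / consumption = 29773 / 214.5 = 138.8 km

138.8 km


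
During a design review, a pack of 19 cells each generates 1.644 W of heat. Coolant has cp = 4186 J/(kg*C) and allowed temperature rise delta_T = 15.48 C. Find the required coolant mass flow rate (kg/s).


Step 1: Total heat Q = 19 * 1.644 W = 31.236 W
Step 2: denom = cp * dT = 4186 * 15.48 = 64799
Step 3: m_dot = 31.236 / 64799 = 4.820e-04 kg/s

4.820e-04 kg/s


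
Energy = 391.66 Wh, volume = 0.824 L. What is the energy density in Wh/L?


ED = E / V = 391.66 / 0.824 = 475.3 Wh/L

475.3 Wh/L


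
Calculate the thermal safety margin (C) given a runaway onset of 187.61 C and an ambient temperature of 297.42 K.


Convert: T_ambient = 297.42 K = 24.27 C
margin = 187.61 - 24.27 = 163.34 C

163.34 C


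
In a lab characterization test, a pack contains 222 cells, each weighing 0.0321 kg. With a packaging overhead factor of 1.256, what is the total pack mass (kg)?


Cell mass sum = 222 * 0.0321 = 7.1262 kg
With overhead 1.256: m_pack = 7.1262 * 1.256 = 8.951 kg

8.951 kg


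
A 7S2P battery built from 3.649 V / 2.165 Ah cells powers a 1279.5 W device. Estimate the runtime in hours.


Step 1: E_pack = Ns * V_cell * Np * C_cell = 7 * 3.649 * 2 * 2.165 = 110.6 Wh
Step 2: t = E_pack / P = 110.6 / 1279.5 = 0.08644 hr

0.08644 hr


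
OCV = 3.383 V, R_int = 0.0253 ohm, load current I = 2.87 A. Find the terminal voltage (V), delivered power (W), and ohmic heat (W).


Step 1: V_terminal = OCV - I*R = 3.383 - 2.87 * 0.0253 = 3.3104 V
Step 2: P_out = V_terminal * I = 3.3104 * 2.87 = 9.501 W
Step 3: Q = I^2 * R = 2.87^2 * 0.0253 = 0.2084 W

V=3.3104 V, P=9.501 W, Q=0.2084 W


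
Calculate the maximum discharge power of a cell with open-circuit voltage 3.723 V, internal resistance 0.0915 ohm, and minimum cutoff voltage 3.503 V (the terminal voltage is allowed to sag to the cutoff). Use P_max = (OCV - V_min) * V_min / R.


P_max = (OCV - V_min) * V_min / R = (3.723 - 3.503) * 3.503 / 0.0915 = 0.22 * 3.503 / 0.0915 = 8.423 W

8.423 W


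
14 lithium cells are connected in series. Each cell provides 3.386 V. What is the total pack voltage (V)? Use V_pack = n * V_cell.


With 14 cells in series at 3.386 V each, V_pack = 47.404 V

47.404 V


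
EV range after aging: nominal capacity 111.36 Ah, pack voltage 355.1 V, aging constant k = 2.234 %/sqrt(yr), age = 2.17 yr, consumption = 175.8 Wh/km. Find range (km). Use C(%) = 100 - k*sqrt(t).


Step 1: capacity retention = 100 - 2.234 * sqrt(2.17) = 100 - 2.234 * 1.4731 = 96.709%
Step 2: C_now = 111.36 * 96.709/100 = 107.7 Ah
Step 3: E_pack = V * C_now = 355.1 * 107.7 = 38244 Wh
Step 4: range = E_pack / consumption = 38244 / 175.8 = 217.5 km

217.5 km


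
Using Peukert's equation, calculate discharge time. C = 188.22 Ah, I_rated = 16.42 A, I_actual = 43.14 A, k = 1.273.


t_rated = C / I_rated = 188.22 / 16.42 = 11.463 hr
(I_rated/I)^k = (0.38062)^1.273 = 0.29239
t = t_rated * (I_rated/I)^k = 11.463 * 0.29239 = 3.352 hr

3.352 hr


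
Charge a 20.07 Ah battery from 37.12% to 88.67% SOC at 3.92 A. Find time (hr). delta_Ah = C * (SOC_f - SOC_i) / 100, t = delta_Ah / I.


delta_Ah = 20.07 * (88.67 - 37.12) / 100 = 10.346 Ah
t = delta_Ah / I = 10.346 / 3.92 = 2.639 hr

2.639 hr


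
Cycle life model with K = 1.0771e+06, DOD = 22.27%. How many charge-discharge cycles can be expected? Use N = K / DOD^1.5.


DOD^1.5 = 105.09
N = K / DOD^1.5 = 1.0771e+06 / 105.09 = 10250

10250 cycles


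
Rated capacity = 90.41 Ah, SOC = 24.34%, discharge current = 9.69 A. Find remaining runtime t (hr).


Step 1: remaining = SOC/100 * C_total = 24.34/100 * 90.41 = 22.006 Ah
Step 2: t = remaining / I = 22.006 / 9.69 = 2.271 hr

2.271 hr


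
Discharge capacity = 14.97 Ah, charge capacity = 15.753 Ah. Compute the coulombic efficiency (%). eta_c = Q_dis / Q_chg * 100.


Coulombic efficiency = 14.97/15.753 * 100% = 95.03%

95.03%


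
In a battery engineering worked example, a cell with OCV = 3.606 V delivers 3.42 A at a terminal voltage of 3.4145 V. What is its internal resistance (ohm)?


R = (OCV - V) / I = (3.606 - 3.4145) / 3.42 = 0.05599 ohm

0.05599 ohm


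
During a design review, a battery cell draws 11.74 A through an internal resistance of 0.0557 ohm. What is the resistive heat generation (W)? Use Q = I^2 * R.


I^2 = 137.83
Q = 137.83 * 0.0557 = 7.677 W

7.677 W


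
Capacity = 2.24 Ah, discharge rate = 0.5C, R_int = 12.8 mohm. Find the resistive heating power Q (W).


Convert: R = 12.8 mohm = 0.0128 ohm
Step 1: I = C_rate * capacity = 0.5 * 2.24 = 1.12 A
Step 2: Q = I^2 * R = 1.12^2 * 0.0128 = 1.2544 * 0.0128 = 0.01606 W

0.01606 W


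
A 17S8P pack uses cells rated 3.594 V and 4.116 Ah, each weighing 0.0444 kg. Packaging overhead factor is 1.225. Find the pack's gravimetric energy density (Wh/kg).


Step 1: V_pack = 17 * 3.594 = 61.098 V
Step 2: C_pack = 8 * 4.116 = 32.928 Ah
Step 3: E_pack = V_pack * C_pack = 61.098 * 32.928 = 2011.8 Wh
Step 4: m_pack = 17 * 8 * 0.0444 * 1.225 = 7.397 kg
Step 5: ED = E_pack / m_pack = 2011.8 / 7.397 = 272.0 Wh/kg

272.0 Wh/kg


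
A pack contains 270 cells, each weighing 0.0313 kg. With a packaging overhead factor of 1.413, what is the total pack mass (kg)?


Cell mass sum = 270 * 0.0313 = 8.451 kg
With overhead 1.413: m_pack = 8.451 * 1.413 = 11.94 kg

11.94 kg


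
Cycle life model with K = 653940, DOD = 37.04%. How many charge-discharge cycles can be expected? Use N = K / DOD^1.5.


DOD^1.5 = 225.43
N = K / DOD^1.5 = 653940 / 225.43 = 2901

2901 cycles


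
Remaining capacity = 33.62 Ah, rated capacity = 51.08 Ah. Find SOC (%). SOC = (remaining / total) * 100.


SOC = (remaining / total) * 100 = (33.62 / 51.08) * 100 = 65.82%

65.82%


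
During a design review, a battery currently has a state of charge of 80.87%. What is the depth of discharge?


Complement of SOC: DOD = 100% - 80.87% = 19.13%

19.13%


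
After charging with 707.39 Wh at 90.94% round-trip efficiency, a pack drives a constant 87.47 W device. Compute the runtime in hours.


Step 1: E_discharge = eta/100 * E_charge = 90.94/100 * 707.39 = 643.3 Wh
Step 2: t = E_discharge / P = 643.3 / 87.47 = 7.355 hr

7.355 hr


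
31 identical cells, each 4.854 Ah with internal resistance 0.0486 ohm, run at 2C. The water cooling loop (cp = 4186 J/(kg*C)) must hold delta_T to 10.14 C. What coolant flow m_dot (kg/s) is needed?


Step 1: I = 2 * 4.854 = 9.708 A
Step 2: Q_cell = I^2 * R = 9.708^2 * 0.0486 = 4.5803 W
Step 3: Q_total = 31 * 4.5803 = 141.99 W
Step 4: m_dot = Q_total / (cp * dT) = 141.99 / (4186 * 10.14) = 0.003345 kg/s

0.003345 kg/s


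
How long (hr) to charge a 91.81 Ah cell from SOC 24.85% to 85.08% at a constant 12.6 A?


delta_Ah = 91.81 * (85.08 - 24.85) / 100 = 55.297 Ah
t = delta_Ah / I = 55.297 / 12.6 = 4.389 hr

4.389 hr


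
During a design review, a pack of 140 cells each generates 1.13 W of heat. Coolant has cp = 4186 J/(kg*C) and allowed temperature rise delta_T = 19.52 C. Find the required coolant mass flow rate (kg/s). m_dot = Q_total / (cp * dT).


Step 1: Total heat Q = 140 * 1.13 W = 158.2 W
Step 2: denom = cp * dT = 4186 * 19.52 = 81711
Step 3: m_dot = 158.2 / 81711 = 0.001936 kg/s

0.001936 kg/s


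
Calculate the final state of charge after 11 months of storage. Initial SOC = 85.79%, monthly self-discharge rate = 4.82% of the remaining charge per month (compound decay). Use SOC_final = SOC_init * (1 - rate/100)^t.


decay = (1 - 4.82/100)^11 = 0.58077
SOC_final = 85.79 * 0.58077 = 49.82%

49.82%


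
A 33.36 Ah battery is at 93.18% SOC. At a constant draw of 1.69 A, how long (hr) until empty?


Step 1: remaining = SOC/100 * C_total = 93.18/100 * 33.36 = 31.085 Ah
Step 2: t = remaining / I = 31.085 / 1.69 = 18.39 hr

18.39 hr


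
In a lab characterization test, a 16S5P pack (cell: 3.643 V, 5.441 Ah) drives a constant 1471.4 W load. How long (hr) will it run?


Step 1: E_pack = Ns * V_cell * Np * C_cell = 16 * 3.643 * 5 * 5.441 = 1585.7 Wh
Step 2: t = E_pack / P = 1585.7 / 1471.4 = 1.078 hr

1.078 hr


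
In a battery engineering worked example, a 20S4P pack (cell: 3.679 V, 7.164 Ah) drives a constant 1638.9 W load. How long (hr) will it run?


Step 1: E_pack = Ns * V_cell * Np * C_cell = 20 * 3.679 * 4 * 7.164 = 2108.5 Wh
Step 2: t = E_pack / P = 2108.5 / 1638.9 = 1.287 hr

1.287 hr


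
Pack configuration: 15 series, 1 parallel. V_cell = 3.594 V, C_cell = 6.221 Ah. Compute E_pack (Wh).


V_pack = 15 * 3.594 = 53.91 V
C_pack = 1 * 6.221 = 6.221 Ah
E = V_pack * C_pack = 53.91 * 6.221 = 335.4 Wh

335.4 Wh


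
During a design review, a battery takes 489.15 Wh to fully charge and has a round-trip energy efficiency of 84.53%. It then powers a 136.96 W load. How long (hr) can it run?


Step 1: E_discharge = eta/100 * E_charge = 84.53/100 * 489.15 = 413.48 Wh
Step 2: t = E_discharge / P = 413.48 / 136.96 = 3.019 hr

3.019 hr


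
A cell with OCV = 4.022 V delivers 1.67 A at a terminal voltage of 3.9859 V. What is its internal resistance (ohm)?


R = (OCV - V) / I = (4.022 - 3.9859) / 1.67 = 0.02162 ohm

0.02162 ohm


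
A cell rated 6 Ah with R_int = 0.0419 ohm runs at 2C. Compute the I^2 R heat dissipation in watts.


Step 1: I = C_rate * capacity = 2 * 6 = 12 A
Step 2: Q = I^2 * R = 12^2 * 0.0419 = 144 * 0.0419 = 6.034 W

6.034 W


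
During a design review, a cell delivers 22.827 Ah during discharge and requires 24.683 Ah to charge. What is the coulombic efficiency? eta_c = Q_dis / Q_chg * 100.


Coulombic efficiency = 22.827/24.683 * 100% = 92.48%

92.48%


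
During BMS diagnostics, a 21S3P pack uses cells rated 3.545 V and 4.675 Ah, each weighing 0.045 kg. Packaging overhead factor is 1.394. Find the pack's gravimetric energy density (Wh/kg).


Step 1: V_pack = 21 * 3.545 = 74.445 V
Step 2: C_pack = 3 * 4.675 = 14.025 Ah
Step 3: E_pack = V_pack * C_pack = 74.445 * 14.025 = 1044.1 Wh
Step 4: m_pack = 21 * 3 * 0.045 * 1.394 = 3.952 kg
Step 5: ED = E_pack / m_pack = 1044.1 / 3.952 = 264.2 Wh/kg

264.2 Wh/kg


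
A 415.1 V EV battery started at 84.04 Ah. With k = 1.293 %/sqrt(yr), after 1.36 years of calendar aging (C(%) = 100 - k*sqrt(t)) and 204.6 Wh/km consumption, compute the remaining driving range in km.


Step 1: capacity retention = 100 - 1.293 * sqrt(1.36) = 100 - 1.293 * 1.1662 = 98.492%
Step 2: C_now = 84.04 * 98.492/100 = 82.773 Ah
Step 3: E_pack = V * C_now = 415.1 * 82.773 = 34359 Wh
Step 4: range = E_pack / consumption = 34359 / 204.6 = 167.9 km

167.9 km


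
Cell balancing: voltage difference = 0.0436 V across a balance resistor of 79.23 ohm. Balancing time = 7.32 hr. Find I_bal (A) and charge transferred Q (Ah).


First, Ohm's law: I_bal = 0.0436 V / 79.23 ohm = 5.5030e-04 A
Then Q = I * t = 5.5030e-04 A * 7.32 hr = 0.004028 Ah

I=5.5030e-04 A, Q=0.004028 Ah


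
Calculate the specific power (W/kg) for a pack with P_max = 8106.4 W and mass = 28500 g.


Convert: m = 28500 g = 28.5 kg
SP = P / m = 8106.4 / 28.5 = 284.4 W/kg

284.4 W/kg


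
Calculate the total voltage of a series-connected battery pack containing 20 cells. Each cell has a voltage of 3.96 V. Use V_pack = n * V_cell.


Series voltages add: 20 * 3.96 V = 79.2 V

79.2 V


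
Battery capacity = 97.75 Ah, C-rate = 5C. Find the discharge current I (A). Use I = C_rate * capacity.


At 5C: I = 5 * 97.75 Ah = 488.75 A

488.75 A


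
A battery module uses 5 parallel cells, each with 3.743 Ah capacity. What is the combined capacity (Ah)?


Parallel capacities add: 5 * 3.743 Ah = 18.715 Ah

18.715 Ah


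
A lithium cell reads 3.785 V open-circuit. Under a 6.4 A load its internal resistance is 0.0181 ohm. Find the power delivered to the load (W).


Step 1: V_terminal = OCV - I*R = 3.785 - 6.4 * 0.0181 = 3.6692 V
Step 2: P_out = V_terminal * I = 3.6692 * 6.4 = 23.48 W

23.48 W


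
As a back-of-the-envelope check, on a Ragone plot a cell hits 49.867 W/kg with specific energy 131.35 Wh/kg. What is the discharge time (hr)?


t = E / P = 131.35 / 49.867 = 2.634 hr

2.634 hr


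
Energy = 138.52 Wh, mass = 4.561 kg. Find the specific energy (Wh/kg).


ED = E / m = 138.52 / 4.561 = 30.37 Wh/kg

30.37 Wh/kg


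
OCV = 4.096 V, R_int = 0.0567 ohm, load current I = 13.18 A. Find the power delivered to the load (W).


Step 1: V_terminal = OCV - I*R = 4.096 - 13.18 * 0.0567 = 3.3487 V
Step 2: P_out = V_terminal * I = 3.3487 * 13.18 = 44.14 W

44.14 W


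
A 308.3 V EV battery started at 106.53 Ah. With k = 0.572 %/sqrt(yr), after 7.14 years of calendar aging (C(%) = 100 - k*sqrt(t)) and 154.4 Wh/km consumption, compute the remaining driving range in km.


Step 1: capacity retention = 100 - 0.572 * sqrt(7.14) = 100 - 0.572 * 2.6721 = 98.472%
Step 2: C_now = 106.53 * 98.472/100 = 104.9 Ah
Step 3: E_pack = V * C_now = 308.3 * 104.9 = 32341 Wh
Step 4: range = E_pack / consumption = 32341 / 154.4 = 209.5 km

209.5 km


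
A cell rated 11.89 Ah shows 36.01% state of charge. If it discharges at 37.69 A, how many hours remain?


Step 1: remaining = SOC/100 * C_total = 36.01/100 * 11.89 = 4.2816 Ah
Step 2: t = remaining / I = 4.2816 / 37.69 = 0.1136 hr

0.1136 hr


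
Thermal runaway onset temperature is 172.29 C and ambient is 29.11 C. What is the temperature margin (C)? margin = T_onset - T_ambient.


Safety margin = 172.29 C - 29.11 C = 143.18 C

143.18 C


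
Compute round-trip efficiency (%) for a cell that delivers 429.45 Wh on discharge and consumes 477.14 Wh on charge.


eta_e = E_dis / E_chg * 100 = 429.45 / 477.14 * 100 = 90.01%

90.01%


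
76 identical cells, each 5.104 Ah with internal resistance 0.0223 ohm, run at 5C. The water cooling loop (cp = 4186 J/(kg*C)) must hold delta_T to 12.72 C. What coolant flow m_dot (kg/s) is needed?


Step 1: I = 5 * 5.104 = 25.52 A
Step 2: Q_cell = I^2 * R = 25.52^2 * 0.0223 = 14.523 W
Step 3: Q_total = 76 * 14.523 = 1103.7 W
Step 4: m_dot = Q_total / (cp * dT) = 1103.7 / (4186 * 12.72) = 0.02073 kg/s

0.02073 kg/s
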